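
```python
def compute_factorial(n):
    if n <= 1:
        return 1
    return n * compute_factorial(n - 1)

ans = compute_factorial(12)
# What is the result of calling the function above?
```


compute_factorial(12)
= 12 * compute_factorial(11)
= 12 * 11 * compute_factorial(10)
= 12 * 11 * 10 * compute_factorial(9)
= 12 * 11 * 10 * 9 * compute_factorial(8)
= 12 * 11 * 10 * 9 * 8 * compute_factorial(7)
= 12 * 11 * 10 * 9 * 8 * 7 * compute_factorial(6)
= 12 * 11 * 10 * 9 * 8 * 7 * 6 * compute_factorial(5)
= 12 * 11 * 10 * 9 * 8 * 7 * 6 * 5 * compute_factorial(4)
= 12 * 11 * 10 * 9 * 8 * 7 * 6 * 5 * 4 * compute_factorial(3)
= 12 * 11 * 10 * 9 * 8 * 7 * 6 * 5 * 4 * 3 * compute_factorial(2)
= 12 * 11 * 10 * 9 * 8 * 7 * 6 * 5 * 4 * 3 * 2 * compute_factorial(1)
= 12 * 11 * 10 * 9 * 8 * 7 * 6 * 5 * 4 * 3 * 2 * 1
= 479001600


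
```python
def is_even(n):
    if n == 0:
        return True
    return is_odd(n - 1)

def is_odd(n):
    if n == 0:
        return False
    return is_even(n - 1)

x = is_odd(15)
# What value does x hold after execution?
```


is_odd(15)
= is_even(14)
= is_odd(13)
= is_even(12)
= is_odd(11)
= is_even(10)
= is_odd(9)
= is_even(8)
= is_odd(7)
= is_even(6)
= is_odd(5)
= is_even(4)
= is_odd(3)
= is_even(2)
= is_odd(1)
= is_even(0)
n == 0: return True
= True


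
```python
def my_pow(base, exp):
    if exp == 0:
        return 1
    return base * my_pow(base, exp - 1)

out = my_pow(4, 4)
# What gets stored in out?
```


my_pow(4, 4)
= 4 * my_pow(4, 3)
= 4 * 4 * my_pow(4, 2)
= 4 * 4 * 4 * my_pow(4, 1)
= 4 * 4 * 4 * 4 * my_pow(4, 0)
= 4 * 4 * 4 * 4 * 1
= 256


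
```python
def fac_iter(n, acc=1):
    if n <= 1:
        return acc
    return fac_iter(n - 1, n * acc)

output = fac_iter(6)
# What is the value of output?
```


fac_iter(6, 1)
= fac_iter(5, 6 * 1) = fac_iter(5, 6)
= fac_iter(4, 5 * 6) = fac_iter(4, 30)
= fac_iter(3, 4 * 30) = fac_iter(3, 120)
= fac_iter(2, 3 * 120) = fac_iter(2, 360)
= fac_iter(1, 2 * 360) = fac_iter(1, 720)
n <= 1, return acc = 720


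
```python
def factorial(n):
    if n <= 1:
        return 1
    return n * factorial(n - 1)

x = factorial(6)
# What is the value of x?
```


factorial(6)
= 6 * factorial(5)
= 6 * 5 * factorial(4)
= 6 * 5 * 4 * factorial(3)
= 6 * 5 * 4 * 3 * factorial(2)
= 6 * 5 * 4 * 3 * 2 * factorial(1)
= 6 * 5 * 4 * 3 * 2 * 1
= 720


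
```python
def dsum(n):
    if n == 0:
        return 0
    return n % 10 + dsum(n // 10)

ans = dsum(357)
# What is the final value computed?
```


dsum(357)
= 7 + dsum(35)
= 7 + 5 + dsum(3)
= 7 + 5 + 3 + dsum(0)
= 7 + 5 + 3 + 0
= 15


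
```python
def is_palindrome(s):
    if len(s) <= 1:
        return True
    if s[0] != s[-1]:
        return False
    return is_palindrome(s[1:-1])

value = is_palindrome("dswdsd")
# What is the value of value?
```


is_palindrome("dswdsd")
"dswdsd": s[0]='d' == s[-1]='d' -> is_palindrome("swds")
"swds": s[0]='s' == s[-1]='s' -> is_palindrome("wd")
"wd": s[0]='w' != s[-1]='d' -> False
= False


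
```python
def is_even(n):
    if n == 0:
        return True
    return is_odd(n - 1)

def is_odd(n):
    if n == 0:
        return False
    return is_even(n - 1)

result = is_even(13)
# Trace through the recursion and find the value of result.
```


is_even(13)
= is_odd(12)
= is_even(11)
= is_odd(10)
= is_even(9)
= is_odd(8)
= is_even(7)
= is_odd(6)
= is_even(5)
= is_odd(4)
= is_even(3)
= is_odd(2)
= is_even(1)
= is_odd(0)
n == 0: return False
= False


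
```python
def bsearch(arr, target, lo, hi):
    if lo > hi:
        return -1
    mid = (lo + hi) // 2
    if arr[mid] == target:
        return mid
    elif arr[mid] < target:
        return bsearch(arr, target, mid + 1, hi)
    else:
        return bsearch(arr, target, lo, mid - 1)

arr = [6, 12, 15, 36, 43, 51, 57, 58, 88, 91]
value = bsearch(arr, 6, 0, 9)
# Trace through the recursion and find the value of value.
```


bsearch(arr, 6, 0, 9)
lo=0, hi=9, mid=4, arr[mid]=43
43 > 6, search left half
lo=0, hi=3, mid=1, arr[mid]=12
12 > 6, search left half
lo=0, hi=0, mid=0, arr[mid]=6
arr[0] == 6, found at index 0
= 0


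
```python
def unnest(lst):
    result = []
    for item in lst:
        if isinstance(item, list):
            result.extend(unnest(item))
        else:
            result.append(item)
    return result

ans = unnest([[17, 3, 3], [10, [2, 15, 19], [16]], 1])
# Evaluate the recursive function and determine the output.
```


unnest([[17, 3, 3], [10, [2, 15, 19], [16]], 1])
Processing each element:
  [17, 3, 3] is a list -> unnest recursively -> [17, 3, 3]
  [10, [2, 15, 19], [16]] is a list -> unnest recursively -> [10, 2, 15, 19, 16]
  1 is not a list -> append 1
= [17, 3, 3, 10, 2, 15, 19, 16, 1]


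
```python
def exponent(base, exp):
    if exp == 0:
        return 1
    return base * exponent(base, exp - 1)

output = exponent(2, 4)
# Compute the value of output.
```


exponent(2, 4)
= 2 * exponent(2, 3)
= 2 * 2 * exponent(2, 2)
= 2 * 2 * 2 * exponent(2, 1)
= 2 * 2 * 2 * 2 * exponent(2, 0)
= 2 * 2 * 2 * 2 * 1
= 16


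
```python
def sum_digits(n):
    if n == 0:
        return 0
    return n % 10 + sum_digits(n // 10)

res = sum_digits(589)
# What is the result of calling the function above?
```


sum_digits(589)
= 9 + sum_digits(58)
= 9 + 8 + sum_digits(5)
= 9 + 8 + 5 + sum_digits(0)
= 9 + 8 + 5 + 0
= 22


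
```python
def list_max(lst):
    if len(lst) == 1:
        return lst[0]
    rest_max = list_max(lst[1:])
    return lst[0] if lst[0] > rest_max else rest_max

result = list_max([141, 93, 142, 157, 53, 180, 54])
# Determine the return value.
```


list_max([141, 93, 142, 157, 53, 180, 54])
= compare 141 with list_max([93, 142, 157, 53, 180, 54])
= compare 93 with list_max([142, 157, 53, 180, 54])
= compare 142 with list_max([157, 53, 180, 54])
= compare 157 with list_max([53, 180, 54])
= compare 53 with list_max([180, 54])
= compare 180 with list_max([54])
Base: list_max([54]) = 54
compare 180 with 54: max = 180
compare 53 with 180: max = 180
compare 157 with 180: max = 180
compare 142 with 180: max = 180
compare 93 with 180: max = 180
compare 141 with 180: max = 180
= 180


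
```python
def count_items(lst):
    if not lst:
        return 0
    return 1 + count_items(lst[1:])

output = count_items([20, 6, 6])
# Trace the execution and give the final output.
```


count_items([20, 6, 6])
= 1 + count_items([6, 6])
= 1 + 1 + count_items([6])
= 1 + 1 + 1 + count_items([])
= 1 + 1 + 1 + 0
= 3


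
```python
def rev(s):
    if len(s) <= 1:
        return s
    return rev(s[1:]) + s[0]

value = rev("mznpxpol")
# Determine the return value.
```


rev("mznpxpol")
= rev("znpxpol") + "m"
= rev("npxpol") + "z" + "m"
= rev("pxpol") + "n" + "z" + "m"
= rev("xpol") + "p" + "n" + "z" + "m"
= rev("pol") + "x" + "p" + "n" + "z" + "m"
= rev("ol") + "p" + "x" + "p" + "n" + "z" + "m"
= rev("l") + "o" + "p" + "x" + "p" + "n" + "z" + "m"
= "l" + "o" + "p" + "x" + "p" + "n" + "z" + "m"
= "lopxpnzm"


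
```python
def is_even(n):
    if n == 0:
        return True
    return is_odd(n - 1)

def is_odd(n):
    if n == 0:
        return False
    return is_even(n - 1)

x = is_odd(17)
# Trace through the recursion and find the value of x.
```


is_odd(17)
= is_even(16)
= is_odd(15)
= is_even(14)
= is_odd(13)
= is_even(12)
= is_odd(11)
= is_even(10)
= is_odd(9)
= is_even(8)
= is_odd(7)
= is_even(6)
= is_odd(5)
= is_even(4)
= is_odd(3)
= is_even(2)
= is_odd(1)
= is_even(0)
n == 0: return True
= True


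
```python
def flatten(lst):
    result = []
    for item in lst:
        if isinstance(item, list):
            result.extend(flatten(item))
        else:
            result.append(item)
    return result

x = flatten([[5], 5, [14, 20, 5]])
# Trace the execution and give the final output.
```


flatten([[5], 5, [14, 20, 5]])
Processing each element:
  [5] is a list -> flatten recursively -> [5]
  5 is not a list -> append 5
  [14, 20, 5] is a list -> flatten recursively -> [14, 20, 5]
= [5, 5, 14, 20, 5]


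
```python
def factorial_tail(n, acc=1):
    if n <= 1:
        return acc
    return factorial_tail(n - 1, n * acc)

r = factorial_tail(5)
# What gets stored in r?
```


factorial_tail(5, 1)
= factorial_tail(4, 5 * 1) = factorial_tail(4, 5)
= factorial_tail(3, 4 * 5) = factorial_tail(3, 20)
= factorial_tail(2, 3 * 20) = factorial_tail(2, 60)
= factorial_tail(1, 2 * 60) = factorial_tail(1, 120)
n <= 1, return acc = 120


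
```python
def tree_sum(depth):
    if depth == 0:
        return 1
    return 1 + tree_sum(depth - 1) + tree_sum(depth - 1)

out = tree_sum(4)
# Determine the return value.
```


tree_sum(4)
= 1 + tree_sum(3) + tree_sum(3)
= 1 + 2 * tree_sum(3)
tree_sum(k) = 2^(k+1) - 1
tree_sum(0) = 1
tree_sum(1) = 3
tree_sum(2) = 7
tree_sum(3) = 15
tree_sum(4) = 31
tree_sum(4) = 2^5 - 1 = 31


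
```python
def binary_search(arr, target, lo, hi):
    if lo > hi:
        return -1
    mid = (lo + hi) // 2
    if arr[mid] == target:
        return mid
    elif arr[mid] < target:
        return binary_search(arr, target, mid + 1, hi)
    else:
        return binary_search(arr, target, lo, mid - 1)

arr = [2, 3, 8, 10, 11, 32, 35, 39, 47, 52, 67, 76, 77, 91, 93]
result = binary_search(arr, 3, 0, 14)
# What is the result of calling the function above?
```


binary_search(arr, 3, 0, 14)
lo=0, hi=14, mid=7, arr[mid]=39
39 > 3, search left half
lo=0, hi=6, mid=3, arr[mid]=10
10 > 3, search left half
lo=0, hi=2, mid=1, arr[mid]=3
arr[1] == 3, found at index 1
= 1


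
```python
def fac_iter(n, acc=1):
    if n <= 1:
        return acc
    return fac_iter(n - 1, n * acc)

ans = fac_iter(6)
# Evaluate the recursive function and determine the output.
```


fac_iter(6, 1)
= fac_iter(5, 6 * 1) = fac_iter(5, 6)
= fac_iter(4, 5 * 6) = fac_iter(4, 30)
= fac_iter(3, 4 * 30) = fac_iter(3, 120)
= fac_iter(2, 3 * 120) = fac_iter(2, 360)
= fac_iter(1, 2 * 360) = fac_iter(1, 720)
n <= 1, return acc = 720


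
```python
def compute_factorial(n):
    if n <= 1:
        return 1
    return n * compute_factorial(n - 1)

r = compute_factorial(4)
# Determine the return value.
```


compute_factorial(4)
= 4 * compute_factorial(3)
= 4 * 3 * compute_factorial(2)
= 4 * 3 * 2 * compute_factorial(1)
= 4 * 3 * 2 * 1
= 24


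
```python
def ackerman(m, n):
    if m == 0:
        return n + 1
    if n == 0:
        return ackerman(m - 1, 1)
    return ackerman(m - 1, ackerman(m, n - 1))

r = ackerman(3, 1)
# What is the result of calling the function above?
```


ackerman(3, 1)
= ackerman(2, ackerman(3, 0))
First compute ackerman(3, 0) = 5
= ackerman(2, 5)
= 13


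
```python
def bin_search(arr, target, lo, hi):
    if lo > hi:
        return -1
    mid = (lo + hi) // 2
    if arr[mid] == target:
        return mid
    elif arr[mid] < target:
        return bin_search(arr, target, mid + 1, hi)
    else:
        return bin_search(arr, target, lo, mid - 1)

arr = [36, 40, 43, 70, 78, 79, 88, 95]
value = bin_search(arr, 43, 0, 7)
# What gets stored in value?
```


bin_search(arr, 43, 0, 7)
lo=0, hi=7, mid=3, arr[mid]=70
70 > 43, search left half
lo=0, hi=2, mid=1, arr[mid]=40
40 < 43, search right half
lo=2, hi=2, mid=2, arr[mid]=43
arr[2] == 43, found at index 2
= 2


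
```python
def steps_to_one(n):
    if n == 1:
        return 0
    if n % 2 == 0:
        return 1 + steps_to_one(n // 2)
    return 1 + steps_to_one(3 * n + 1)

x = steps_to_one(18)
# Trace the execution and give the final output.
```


steps_to_one(18)
18 is even -> steps_to_one(9)
9 is odd -> 3*9+1 = 28 -> steps_to_one(28)
28 is even -> steps_to_one(14)
14 is even -> steps_to_one(7)
7 is odd -> 3*7+1 = 22 -> steps_to_one(22)
22 is even -> steps_to_one(11)
11 is odd -> 3*11+1 = 34 -> steps_to_one(34)
34 is even -> steps_to_one(17)
17 is odd -> 3*17+1 = 52 -> steps_to_one(52)
52 is even -> steps_to_one(26)
26 is even -> steps_to_one(13)
13 is odd -> 3*13+1 = 40 -> steps_to_one(40)
40 is even -> steps_to_one(20)
20 is even -> steps_to_one(10)
10 is even -> steps_to_one(5)
5 is odd -> 3*5+1 = 16 -> steps_to_one(16)
16 is even -> steps_to_one(8)
8 is even -> steps_to_one(4)
4 is even -> steps_to_one(2)
2 is even -> steps_to_one(1)
Reached 1 after 20 steps
= 20


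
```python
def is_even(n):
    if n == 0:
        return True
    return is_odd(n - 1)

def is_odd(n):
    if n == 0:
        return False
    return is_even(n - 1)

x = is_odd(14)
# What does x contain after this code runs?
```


is_odd(14)
= is_even(13)
= is_odd(12)
= is_even(11)
= is_odd(10)
= is_even(9)
= is_odd(8)
= is_even(7)
= is_odd(6)
= is_even(5)
= is_odd(4)
= is_even(3)
= is_odd(2)
= is_even(1)
= is_odd(0)
n == 0: return False
= False


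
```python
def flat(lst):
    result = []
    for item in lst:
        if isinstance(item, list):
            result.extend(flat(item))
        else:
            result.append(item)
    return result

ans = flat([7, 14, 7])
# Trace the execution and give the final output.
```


flat([7, 14, 7])
Processing each element:
  7 is not a list -> append 7
  14 is not a list -> append 14
  7 is not a list -> append 7
= [7, 14, 7]


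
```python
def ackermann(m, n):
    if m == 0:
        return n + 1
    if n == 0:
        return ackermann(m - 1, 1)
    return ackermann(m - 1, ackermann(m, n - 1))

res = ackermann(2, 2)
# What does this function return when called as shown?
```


ackermann(2, 2)
= ackermann(1, ackermann(2, 1))
First compute ackermann(2, 1) = 5
= ackermann(1, 5)
= 7


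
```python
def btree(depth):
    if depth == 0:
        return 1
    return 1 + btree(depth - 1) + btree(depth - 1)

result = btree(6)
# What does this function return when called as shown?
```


btree(6)
= 1 + btree(5) + btree(5)
= 1 + 2 * btree(5)
btree(k) = 2^(k+1) - 1
btree(0) = 1
btree(1) = 3
btree(2) = 7
btree(3) = 15
btree(4) = 31
btree(6) = 2^7 - 1 = 127


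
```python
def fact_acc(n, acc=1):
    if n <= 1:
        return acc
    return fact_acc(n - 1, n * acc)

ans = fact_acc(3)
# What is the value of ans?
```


fact_acc(3, 1)
= fact_acc(2, 3 * 1) = fact_acc(2, 3)
= fact_acc(1, 2 * 3) = fact_acc(1, 6)
n <= 1, return acc = 6


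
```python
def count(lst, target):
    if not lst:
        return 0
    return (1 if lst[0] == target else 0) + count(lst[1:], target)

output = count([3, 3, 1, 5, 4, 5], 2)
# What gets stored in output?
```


count([3, 3, 1, 5, 4, 5], 2)
lst[0]=3 != 2: 0 + count([3, 1, 5, 4, 5], 2)
lst[0]=3 != 2: 0 + count([1, 5, 4, 5], 2)
lst[0]=1 != 2: 0 + count([5, 4, 5], 2)
lst[0]=5 != 2: 0 + count([4, 5], 2)
lst[0]=4 != 2: 0 + count([5], 2)
lst[0]=5 != 2: 0 + count([], 2)
= 0


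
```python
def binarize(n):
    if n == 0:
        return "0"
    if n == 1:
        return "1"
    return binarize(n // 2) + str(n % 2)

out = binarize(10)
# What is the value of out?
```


binarize(10)
= binarize(5) + "0"
= binarize(2) + "1" + "0"
= binarize(1) + "0" + "1" + "0"
= "1" + "0" + "1" + "0"
= "1010"


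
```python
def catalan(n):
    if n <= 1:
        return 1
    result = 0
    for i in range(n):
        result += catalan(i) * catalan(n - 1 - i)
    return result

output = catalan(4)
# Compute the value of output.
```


catalan(4)
= sum of catalan(i) * catalan(4-1-i) for i in 0..3
First compute sub-values bottom-up:
  catalan(0) = 1, catalan(1) = 1
  catalan(2) = 1*1 + 1*1 = 2
  catalan(3) = 1*2 + 1*1 + 2*1 = 5
Now catalan(4):
  catalan(0)*catalan(3) = 1*5 = 5
  catalan(1)*catalan(2) = 1*2 = 2
  catalan(2)*catalan(1) = 2*1 = 2
  catalan(3)*catalan(0) = 5*1 = 5
= 5 + 2 + 2 + 5
= 14


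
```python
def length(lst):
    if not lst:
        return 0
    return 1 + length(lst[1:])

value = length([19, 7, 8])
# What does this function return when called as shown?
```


length([19, 7, 8])
= 1 + length([7, 8])
= 1 + 1 + length([8])
= 1 + 1 + 1 + length([])
= 1 + 1 + 1 + 0
= 3


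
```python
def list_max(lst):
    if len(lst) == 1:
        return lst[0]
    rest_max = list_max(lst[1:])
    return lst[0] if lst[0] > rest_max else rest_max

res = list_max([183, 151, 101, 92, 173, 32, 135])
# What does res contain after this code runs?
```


list_max([183, 151, 101, 92, 173, 32, 135])
= compare 183 with list_max([151, 101, 92, 173, 32, 135])
= compare 151 with list_max([101, 92, 173, 32, 135])
= compare 101 with list_max([92, 173, 32, 135])
= compare 92 with list_max([173, 32, 135])
= compare 173 with list_max([32, 135])
= compare 32 with list_max([135])
Base: list_max([135]) = 135
compare 32 with 135: max = 135
compare 173 with 135: max = 173
compare 92 with 173: max = 173
compare 101 with 173: max = 173
compare 151 with 173: max = 173
compare 183 with 173: max = 183
= 183


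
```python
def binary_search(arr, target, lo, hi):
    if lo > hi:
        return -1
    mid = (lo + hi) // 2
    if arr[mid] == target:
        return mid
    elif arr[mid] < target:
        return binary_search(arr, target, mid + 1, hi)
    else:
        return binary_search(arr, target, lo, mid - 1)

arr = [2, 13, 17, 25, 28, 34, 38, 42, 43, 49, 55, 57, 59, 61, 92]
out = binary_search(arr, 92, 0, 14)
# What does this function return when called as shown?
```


binary_search(arr, 92, 0, 14)
lo=0, hi=14, mid=7, arr[mid]=42
42 < 92, search right half
lo=8, hi=14, mid=11, arr[mid]=57
57 < 92, search right half
lo=12, hi=14, mid=13, arr[mid]=61
61 < 92, search right half
lo=14, hi=14, mid=14, arr[mid]=92
arr[14] == 92, found at index 14
= 14


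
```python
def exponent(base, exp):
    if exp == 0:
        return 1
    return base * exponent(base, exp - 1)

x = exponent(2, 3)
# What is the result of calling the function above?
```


exponent(2, 3)
= 2 * exponent(2, 2)
= 2 * 2 * exponent(2, 1)
= 2 * 2 * 2 * exponent(2, 0)
= 2 * 2 * 2 * 1
= 8


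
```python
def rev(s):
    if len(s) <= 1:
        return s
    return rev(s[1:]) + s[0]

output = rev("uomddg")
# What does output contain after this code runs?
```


rev("uomddg")
= rev("omddg") + "u"
= rev("mddg") + "o" + "u"
= rev("ddg") + "m" + "o" + "u"
= rev("dg") + "d" + "m" + "o" + "u"
= rev("g") + "d" + "d" + "m" + "o" + "u"
= "g" + "d" + "d" + "m" + "o" + "u"
= "gddmou"


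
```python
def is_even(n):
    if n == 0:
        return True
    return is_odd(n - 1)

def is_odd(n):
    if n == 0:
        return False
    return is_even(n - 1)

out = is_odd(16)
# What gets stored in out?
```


is_odd(16)
= is_even(15)
= is_odd(14)
= is_even(13)
= is_odd(12)
= is_even(11)
= is_odd(10)
= is_even(9)
= is_odd(8)
= is_even(7)
= is_odd(6)
= is_even(5)
= is_odd(4)
= is_even(3)
= is_odd(2)
= is_even(1)
= is_odd(0)
n == 0: return False
= False


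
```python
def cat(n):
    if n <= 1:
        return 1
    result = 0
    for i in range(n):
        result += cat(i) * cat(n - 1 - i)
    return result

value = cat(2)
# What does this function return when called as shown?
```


cat(2)
= sum of cat(i) * cat(2-1-i) for i in 0..1
  cat(0)*cat(1) = 1*1 = 1
  cat(1)*cat(0) = 1*1 = 1
= 1 + 1
= 2


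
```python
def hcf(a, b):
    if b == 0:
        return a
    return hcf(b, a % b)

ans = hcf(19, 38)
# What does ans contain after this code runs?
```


hcf(19, 38)
= hcf(38, 19 % 38) = hcf(38, 19)
= hcf(19, 38 % 19) = hcf(19, 0)
b == 0, return a = 19


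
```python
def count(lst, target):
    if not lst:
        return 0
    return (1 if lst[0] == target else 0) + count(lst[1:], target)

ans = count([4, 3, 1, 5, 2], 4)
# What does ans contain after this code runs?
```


count([4, 3, 1, 5, 2], 4)
lst[0]=4 == 4: 1 + count([3, 1, 5, 2], 4)
lst[0]=3 != 4: 0 + count([1, 5, 2], 4)
lst[0]=1 != 4: 0 + count([5, 2], 4)
lst[0]=5 != 4: 0 + count([2], 4)
lst[0]=2 != 4: 0 + count([], 4)
= 1


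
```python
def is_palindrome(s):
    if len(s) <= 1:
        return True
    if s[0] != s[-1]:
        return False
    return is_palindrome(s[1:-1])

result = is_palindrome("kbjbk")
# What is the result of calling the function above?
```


is_palindrome("kbjbk")
"kbjbk": s[0]='k' == s[-1]='k' -> is_palindrome("bjb")
"bjb": s[0]='b' == s[-1]='b' -> is_palindrome("j")
"j": len <= 1 -> True
= True


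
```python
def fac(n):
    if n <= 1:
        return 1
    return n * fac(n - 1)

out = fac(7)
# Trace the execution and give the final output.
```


fac(7)
= 7 * fac(6)
= 7 * 6 * fac(5)
= 7 * 6 * 5 * fac(4)
= 7 * 6 * 5 * 4 * fac(3)
= 7 * 6 * 5 * 4 * 3 * fac(2)
= 7 * 6 * 5 * 4 * 3 * 2 * fac(1)
= 7 * 6 * 5 * 4 * 3 * 2 * 1
= 5040


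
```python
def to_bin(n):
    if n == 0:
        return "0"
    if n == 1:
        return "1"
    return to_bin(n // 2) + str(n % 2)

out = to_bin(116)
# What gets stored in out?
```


to_bin(116)
= to_bin(58) + "0"
= to_bin(29) + "0" + "0"
= to_bin(14) + "1" + "0" + "0"
= to_bin(7) + "0" + "1" + "0" + "0"
= to_bin(3) + "1" + "0" + "1" + "0" + "0"
= to_bin(1) + "1" + "1" + "0" + "1" + "0" + "0"
= "1" + "1" + "1" + "0" + "1" + "0" + "0"
= "1110100"


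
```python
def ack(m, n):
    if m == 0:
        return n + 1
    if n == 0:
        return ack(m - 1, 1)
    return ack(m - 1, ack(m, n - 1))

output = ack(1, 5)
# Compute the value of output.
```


ack(1, 5)
= ack(0, ack(1, 4))
First compute ack(1, 4) = 6
= ack(0, 6)
= 7


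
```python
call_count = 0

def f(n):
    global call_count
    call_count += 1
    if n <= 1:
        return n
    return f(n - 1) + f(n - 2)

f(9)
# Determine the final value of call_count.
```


f(9) calls f(8) and f(7); each non-base call branches into two more.
Let C(k) = total number of calls made by f(k), including the call to f(k) itself.
Base cases: C(0) = 1, C(1) = 1
Recurrence: C(k) = 1 + C(k-1) + C(k-2)
  C(2) = 1 + C(1) + C(0) = 1 + 1 + 1 = 3
  C(3) = 1 + C(2) + C(1) = 1 + 3 + 1 = 5
  C(4) = 1 + C(3) + C(2) = 1 + 5 + 3 = 9
  C(5) = 1 + C(4) + C(3) = 1 + 9 + 5 = 15
  C(6) = 1 + C(5) + C(4) = 1 + 15 + 9 = 25
  C(7) = 1 + C(6) + C(5) = 1 + 25 + 15 = 41
  C(8) = 1 + C(7) + C(6) = 1 + 41 + 25 = 67
  C(9) = 1 + C(8) + C(7) = 1 + 67 + 41 = 109
Total calls = C(9) = 109


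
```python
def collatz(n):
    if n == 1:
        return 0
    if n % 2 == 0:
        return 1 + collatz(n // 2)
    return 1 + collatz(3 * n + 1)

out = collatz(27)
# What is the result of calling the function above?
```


collatz(27)
27 is odd -> 3*27+1 = 82 -> collatz(82)
82 is even -> collatz(41)
41 is odd -> 3*41+1 = 124 -> collatz(124)
124 is even -> collatz(62)
62 is even -> collatz(31)
31 is odd -> 3*31+1 = 94 -> collatz(94)
94 is even -> collatz(47)
47 is odd -> 3*47+1 = 142 -> collatz(142)
142 is even -> collatz(71)
71 is odd -> 3*71+1 = 214 -> collatz(214)
214 is even -> collatz(107)
107 is odd -> 3*107+1 = 322 -> collatz(322)
322 is even -> collatz(161)
161 is odd -> 3*161+1 = 484 -> collatz(484)
484 is even -> collatz(242)
242 is even -> collatz(121)
121 is odd -> 3*121+1 = 364 -> collatz(364)
364 is even -> collatz(182)
182 is even -> collatz(91)
91 is odd -> 3*91+1 = 274 -> collatz(274)
274 is even -> collatz(137)
137 is odd -> 3*137+1 = 412 -> collatz(412)
412 is even -> collatz(206)
206 is even -> collatz(103)
103 is odd -> 3*103+1 = 310 -> collatz(310)
310 is even -> collatz(155)
155 is odd -> 3*155+1 = 466 -> collatz(466)
466 is even -> collatz(233)
233 is odd -> 3*233+1 = 700 -> collatz(700)
700 is even -> collatz(350)
350 is even -> collatz(175)
175 is odd -> 3*175+1 = 526 -> collatz(526)
526 is even -> collatz(263)
263 is odd -> 3*263+1 = 790 -> collatz(790)
790 is even -> collatz(395)
395 is odd -> 3*395+1 = 1186 -> collatz(1186)
1186 is even -> collatz(593)
593 is odd -> 3*593+1 = 1780 -> collatz(1780)
1780 is even -> collatz(890)
890 is even -> collatz(445)
445 is odd -> 3*445+1 = 1336 -> collatz(1336)
1336 is even -> collatz(668)
668 is even -> collatz(334)
334 is even -> collatz(167)
167 is odd -> 3*167+1 = 502 -> collatz(502)
502 is even -> collatz(251)
251 is odd -> 3*251+1 = 754 -> collatz(754)
754 is even -> collatz(377)
377 is odd -> 3*377+1 = 1132 -> collatz(1132)
1132 is even -> collatz(566)
566 is even -> collatz(283)
283 is odd -> 3*283+1 = 850 -> collatz(850)
850 is even -> collatz(425)
425 is odd -> 3*425+1 = 1276 -> collatz(1276)
1276 is even -> collatz(638)
638 is even -> collatz(319)
319 is odd -> 3*319+1 = 958 -> collatz(958)
958 is even -> collatz(479)
479 is odd -> 3*479+1 = 1438 -> collatz(1438)
1438 is even -> collatz(719)
719 is odd -> 3*719+1 = 2158 -> collatz(2158)
2158 is even -> collatz(1079)
1079 is odd -> 3*1079+1 = 3238 -> collatz(3238)
3238 is even -> collatz(1619)
1619 is odd -> 3*1619+1 = 4858 -> collatz(4858)
4858 is even -> collatz(2429)
2429 is odd -> 3*2429+1 = 7288 -> collatz(7288)
7288 is even -> collatz(3644)
3644 is even -> collatz(1822)
1822 is even -> collatz(911)
911 is odd -> 3*911+1 = 2734 -> collatz(2734)
2734 is even -> collatz(1367)
1367 is odd -> 3*1367+1 = 4102 -> collatz(4102)
4102 is even -> collatz(2051)
2051 is odd -> 3*2051+1 = 6154 -> collatz(6154)
6154 is even -> collatz(3077)
3077 is odd -> 3*3077+1 = 9232 -> collatz(9232)
9232 is even -> collatz(4616)
4616 is even -> collatz(2308)
2308 is even -> collatz(1154)
1154 is even -> collatz(577)
577 is odd -> 3*577+1 = 1732 -> collatz(1732)
1732 is even -> collatz(866)
866 is even -> collatz(433)
433 is odd -> 3*433+1 = 1300 -> collatz(1300)
1300 is even -> collatz(650)
650 is even -> collatz(325)
325 is odd -> 3*325+1 = 976 -> collatz(976)
976 is even -> collatz(488)
488 is even -> collatz(244)
244 is even -> collatz(122)
122 is even -> collatz(61)
61 is odd -> 3*61+1 = 184 -> collatz(184)
184 is even -> collatz(92)
92 is even -> collatz(46)
46 is even -> collatz(23)
23 is odd -> 3*23+1 = 70 -> collatz(70)
70 is even -> collatz(35)
35 is odd -> 3*35+1 = 106 -> collatz(106)
106 is even -> collatz(53)
53 is odd -> 3*53+1 = 160 -> collatz(160)
160 is even -> collatz(80)
80 is even -> collatz(40)
40 is even -> collatz(20)
20 is even -> collatz(10)
10 is even -> collatz(5)
5 is odd -> 3*5+1 = 16 -> collatz(16)
16 is even -> collatz(8)
8 is even -> collatz(4)
4 is even -> collatz(2)
2 is even -> collatz(1)
Reached 1 after 111 steps
= 111


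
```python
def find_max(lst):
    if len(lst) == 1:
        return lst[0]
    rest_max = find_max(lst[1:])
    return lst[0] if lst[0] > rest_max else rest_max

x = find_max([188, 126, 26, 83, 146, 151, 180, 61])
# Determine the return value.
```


find_max([188, 126, 26, 83, 146, 151, 180, 61])
= compare 188 with find_max([126, 26, 83, 146, 151, 180, 61])
= compare 126 with find_max([26, 83, 146, 151, 180, 61])
= compare 26 with find_max([83, 146, 151, 180, 61])
= compare 83 with find_max([146, 151, 180, 61])
= compare 146 with find_max([151, 180, 61])
= compare 151 with find_max([180, 61])
= compare 180 with find_max([61])
Base: find_max([61]) = 61
compare 180 with 61: max = 180
compare 151 with 180: max = 180
compare 146 with 180: max = 180
compare 83 with 180: max = 180
compare 26 with 180: max = 180
compare 126 with 180: max = 180
compare 188 with 180: max = 188
= 188


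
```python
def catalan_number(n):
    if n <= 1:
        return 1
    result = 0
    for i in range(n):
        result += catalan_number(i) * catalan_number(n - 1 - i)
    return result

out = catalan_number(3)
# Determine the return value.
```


catalan_number(3)
= sum of catalan_number(i) * catalan_number(3-1-i) for i in 0..2
First compute sub-values bottom-up:
  catalan_number(0) = 1, catalan_number(1) = 1
  catalan_number(2) = 1*1 + 1*1 = 2
Now catalan_number(3):
  catalan_number(0)*catalan_number(2) = 1*2 = 2
  catalan_number(1)*catalan_number(1) = 1*1 = 1
  catalan_number(2)*catalan_number(0) = 2*1 = 2
= 2 + 1 + 2
= 5


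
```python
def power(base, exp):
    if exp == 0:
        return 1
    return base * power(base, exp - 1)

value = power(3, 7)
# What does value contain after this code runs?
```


power(3, 7)
= 3 * power(3, 6)
= 3 * 3 * power(3, 5)
= 3 * 3 * 3 * power(3, 4)
= 3 * 3 * 3 * 3 * power(3, 3)
= 3 * 3 * 3 * 3 * 3 * power(3, 2)
= 3 * 3 * 3 * 3 * 3 * 3 * power(3, 1)
= 3 * 3 * 3 * 3 * 3 * 3 * 3 * power(3, 0)
= 3 * 3 * 3 * 3 * 3 * 3 * 3 * 1
= 2187


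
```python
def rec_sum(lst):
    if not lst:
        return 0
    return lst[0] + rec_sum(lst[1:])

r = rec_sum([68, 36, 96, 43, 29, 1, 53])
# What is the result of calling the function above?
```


rec_sum([68, 36, 96, 43, 29, 1, 53])
= 68 + rec_sum([36, 96, 43, 29, 1, 53])
= 68 + 36 + rec_sum([96, 43, 29, 1, 53])
= 68 + 36 + 96 + rec_sum([43, 29, 1, 53])
= 68 + 36 + 96 + 43 + rec_sum([29, 1, 53])
= 68 + 36 + 96 + 43 + 29 + rec_sum([1, 53])
= 68 + 36 + 96 + 43 + 29 + 1 + rec_sum([53])
= 68 + 36 + 96 + 43 + 29 + 1 + 53 + rec_sum([])
= 68 + 36 + 96 + 43 + 29 + 1 + 53 + 0
= 326


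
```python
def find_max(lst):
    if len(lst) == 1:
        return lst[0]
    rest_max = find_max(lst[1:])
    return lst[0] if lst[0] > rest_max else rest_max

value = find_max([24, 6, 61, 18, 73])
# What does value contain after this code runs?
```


find_max([24, 6, 61, 18, 73])
= compare 24 with find_max([6, 61, 18, 73])
= compare 6 with find_max([61, 18, 73])
= compare 61 with find_max([18, 73])
= compare 18 with find_max([73])
Base: find_max([73]) = 73
compare 18 with 73: max = 73
compare 61 with 73: max = 73
compare 6 with 73: max = 73
compare 24 with 73: max = 73
= 73


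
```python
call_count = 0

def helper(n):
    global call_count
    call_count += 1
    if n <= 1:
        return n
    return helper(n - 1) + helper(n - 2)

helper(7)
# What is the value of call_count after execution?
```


helper(7) calls helper(6) and helper(5); each non-base call branches into two more.
Let C(k) = total number of calls made by helper(k), including the call to helper(k) itself.
Base cases: C(0) = 1, C(1) = 1
Recurrence: C(k) = 1 + C(k-1) + C(k-2)
  C(2) = 1 + C(1) + C(0) = 1 + 1 + 1 = 3
  C(3) = 1 + C(2) + C(1) = 1 + 3 + 1 = 5
  C(4) = 1 + C(3) + C(2) = 1 + 5 + 3 = 9
  C(5) = 1 + C(4) + C(3) = 1 + 9 + 5 = 15
  C(6) = 1 + C(5) + C(4) = 1 + 15 + 9 = 25
  C(7) = 1 + C(6) + C(5) = 1 + 25 + 15 = 41
Total calls = C(7) = 41


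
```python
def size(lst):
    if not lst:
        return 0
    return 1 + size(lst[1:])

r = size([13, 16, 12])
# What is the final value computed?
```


size([13, 16, 12])
= 1 + size([16, 12])
= 1 + 1 + size([12])
= 1 + 1 + 1 + size([])
= 1 + 1 + 1 + 0
= 3


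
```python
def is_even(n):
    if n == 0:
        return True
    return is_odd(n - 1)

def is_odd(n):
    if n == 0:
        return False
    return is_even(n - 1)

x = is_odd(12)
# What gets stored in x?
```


is_odd(12)
= is_even(11)
= is_odd(10)
= is_even(9)
= is_odd(8)
= is_even(7)
= is_odd(6)
= is_even(5)
= is_odd(4)
= is_even(3)
= is_odd(2)
= is_even(1)
= is_odd(0)
n == 0: return False
= False


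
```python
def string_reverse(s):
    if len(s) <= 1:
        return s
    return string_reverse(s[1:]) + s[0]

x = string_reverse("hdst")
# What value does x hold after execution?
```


string_reverse("hdst")
= string_reverse("dst") + "h"
= string_reverse("st") + "d" + "h"
= string_reverse("t") + "s" + "d" + "h"
= "t" + "s" + "d" + "h"
= "tsdh"


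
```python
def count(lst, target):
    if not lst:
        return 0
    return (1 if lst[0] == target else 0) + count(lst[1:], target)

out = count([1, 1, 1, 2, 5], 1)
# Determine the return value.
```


count([1, 1, 1, 2, 5], 1)
lst[0]=1 == 1: 1 + count([1, 1, 2, 5], 1)
lst[0]=1 == 1: 1 + count([1, 2, 5], 1)
lst[0]=1 == 1: 1 + count([2, 5], 1)
lst[0]=2 != 1: 0 + count([5], 1)
lst[0]=5 != 1: 0 + count([], 1)
= 3


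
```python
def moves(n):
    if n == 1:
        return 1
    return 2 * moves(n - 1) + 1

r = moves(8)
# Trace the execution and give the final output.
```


moves(8)
= 2 * moves(7) + 1
= 2 * (2 * moves(6) + 1) + 1
= 2 * (2 * (2 * moves(5) + 1) + 1) + 1
= 2 * (2 * (2 * (2 * moves(4) + 1) + 1) + 1) + 1
= 2 * (2 * (2 * (2 * (2 * moves(3) + 1) + 1) + 1) + 1) + 1
= 2 * (2 * (2 * (2 * (2 * (2 * moves(2) + 1) + 1) + 1) + 1) + 1) + 1
= 2 * (2 * (2 * (2 * (2 * (2 * (2 * moves(1) + 1) + 1) + 1) + 1) + 1) + 1) + 1
Now compute bottom-up:
moves(1) = 1
moves(2) = 2 * 1 + 1 = 3
moves(3) = 2 * 3 + 1 = 7
moves(4) = 2 * 7 + 1 = 15
moves(5) = 2 * 15 + 1 = 31
moves(6) = 2 * 31 + 1 = 63
moves(7) = 2 * 63 + 1 = 127
moves(8) = 2 * 127 + 1 = 255
= 255


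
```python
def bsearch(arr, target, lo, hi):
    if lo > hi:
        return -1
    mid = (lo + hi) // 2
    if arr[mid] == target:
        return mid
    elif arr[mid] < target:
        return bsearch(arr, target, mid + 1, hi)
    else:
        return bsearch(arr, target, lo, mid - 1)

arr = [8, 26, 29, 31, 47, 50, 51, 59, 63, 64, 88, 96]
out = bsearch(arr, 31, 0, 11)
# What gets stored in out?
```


bsearch(arr, 31, 0, 11)
lo=0, hi=11, mid=5, arr[mid]=50
50 > 31, search left half
lo=0, hi=4, mid=2, arr[mid]=29
29 < 31, search right half
lo=3, hi=4, mid=3, arr[mid]=31
arr[3] == 31, found at index 3
= 3


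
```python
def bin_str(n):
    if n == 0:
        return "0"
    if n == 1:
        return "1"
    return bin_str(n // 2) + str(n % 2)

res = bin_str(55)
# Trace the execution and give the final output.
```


bin_str(55)
= bin_str(27) + "1"
= bin_str(13) + "1" + "1"
= bin_str(6) + "1" + "1" + "1"
= bin_str(3) + "0" + "1" + "1" + "1"
= bin_str(1) + "1" + "0" + "1" + "1" + "1"
= "1" + "1" + "0" + "1" + "1" + "1"
= "110111"


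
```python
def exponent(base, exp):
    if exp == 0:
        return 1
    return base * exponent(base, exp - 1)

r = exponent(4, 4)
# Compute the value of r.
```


exponent(4, 4)
= 4 * exponent(4, 3)
= 4 * 4 * exponent(4, 2)
= 4 * 4 * 4 * exponent(4, 1)
= 4 * 4 * 4 * 4 * exponent(4, 0)
= 4 * 4 * 4 * 4 * 1
= 256


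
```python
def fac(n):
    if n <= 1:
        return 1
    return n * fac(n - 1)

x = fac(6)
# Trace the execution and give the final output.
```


fac(6)
= 6 * fac(5)
= 6 * 5 * fac(4)
= 6 * 5 * 4 * fac(3)
= 6 * 5 * 4 * 3 * fac(2)
= 6 * 5 * 4 * 3 * 2 * fac(1)
= 6 * 5 * 4 * 3 * 2 * 1
= 720


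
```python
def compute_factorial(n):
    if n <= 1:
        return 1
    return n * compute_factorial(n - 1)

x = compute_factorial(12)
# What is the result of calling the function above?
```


compute_factorial(12)
= 12 * compute_factorial(11)
= 12 * 11 * compute_factorial(10)
= 12 * 11 * 10 * compute_factorial(9)
= 12 * 11 * 10 * 9 * compute_factorial(8)
= 12 * 11 * 10 * 9 * 8 * compute_factorial(7)
= 12 * 11 * 10 * 9 * 8 * 7 * compute_factorial(6)
= 12 * 11 * 10 * 9 * 8 * 7 * 6 * compute_factorial(5)
= 12 * 11 * 10 * 9 * 8 * 7 * 6 * 5 * compute_factorial(4)
= 12 * 11 * 10 * 9 * 8 * 7 * 6 * 5 * 4 * compute_factorial(3)
= 12 * 11 * 10 * 9 * 8 * 7 * 6 * 5 * 4 * 3 * compute_factorial(2)
= 12 * 11 * 10 * 9 * 8 * 7 * 6 * 5 * 4 * 3 * 2 * compute_factorial(1)
= 12 * 11 * 10 * 9 * 8 * 7 * 6 * 5 * 4 * 3 * 2 * 1
= 479001600


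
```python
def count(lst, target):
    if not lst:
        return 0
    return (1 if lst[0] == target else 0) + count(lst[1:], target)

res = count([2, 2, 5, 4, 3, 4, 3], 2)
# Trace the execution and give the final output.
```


count([2, 2, 5, 4, 3, 4, 3], 2)
lst[0]=2 == 2: 1 + count([2, 5, 4, 3, 4, 3], 2)
lst[0]=2 == 2: 1 + count([5, 4, 3, 4, 3], 2)
lst[0]=5 != 2: 0 + count([4, 3, 4, 3], 2)
lst[0]=4 != 2: 0 + count([3, 4, 3], 2)
lst[0]=3 != 2: 0 + count([4, 3], 2)
lst[0]=4 != 2: 0 + count([3], 2)
lst[0]=3 != 2: 0 + count([], 2)
= 2


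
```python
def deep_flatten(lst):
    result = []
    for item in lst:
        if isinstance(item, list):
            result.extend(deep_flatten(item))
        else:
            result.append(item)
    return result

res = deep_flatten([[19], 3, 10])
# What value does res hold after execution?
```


deep_flatten([[19], 3, 10])
Processing each element:
  [19] is a list -> deep_flatten recursively -> [19]
  3 is not a list -> append 3
  10 is not a list -> append 10
= [19, 3, 10]


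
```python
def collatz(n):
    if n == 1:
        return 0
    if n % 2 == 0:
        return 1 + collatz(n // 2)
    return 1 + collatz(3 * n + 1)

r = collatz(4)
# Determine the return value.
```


collatz(4)
4 is even -> collatz(2)
2 is even -> collatz(1)
Reached 1 after 2 steps
= 2


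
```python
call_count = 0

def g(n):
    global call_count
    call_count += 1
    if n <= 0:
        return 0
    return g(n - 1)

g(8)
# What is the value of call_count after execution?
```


g(8) calls g(7) calls ... calls g(0)
Total calls: 8 + 1 (for base case) = 9


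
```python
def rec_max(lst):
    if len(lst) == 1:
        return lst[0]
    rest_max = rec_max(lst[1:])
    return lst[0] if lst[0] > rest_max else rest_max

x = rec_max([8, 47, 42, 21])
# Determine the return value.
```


rec_max([8, 47, 42, 21])
= compare 8 with rec_max([47, 42, 21])
= compare 47 with rec_max([42, 21])
= compare 42 with rec_max([21])
Base: rec_max([21]) = 21
compare 42 with 21: max = 42
compare 47 with 42: max = 47
compare 8 with 47: max = 47
= 47


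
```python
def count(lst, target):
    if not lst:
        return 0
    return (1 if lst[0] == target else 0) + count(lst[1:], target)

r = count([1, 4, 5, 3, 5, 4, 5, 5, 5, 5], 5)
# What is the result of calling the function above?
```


count([1, 4, 5, 3, 5, 4, 5, 5, 5, 5], 5)
lst[0]=1 != 5: 0 + count([4, 5, 3, 5, 4, 5, 5, 5, 5], 5)
lst[0]=4 != 5: 0 + count([5, 3, 5, 4, 5, 5, 5, 5], 5)
lst[0]=5 == 5: 1 + count([3, 5, 4, 5, 5, 5, 5], 5)
lst[0]=3 != 5: 0 + count([5, 4, 5, 5, 5, 5], 5)
lst[0]=5 == 5: 1 + count([4, 5, 5, 5, 5], 5)
lst[0]=4 != 5: 0 + count([5, 5, 5, 5], 5)
lst[0]=5 == 5: 1 + count([5, 5, 5], 5)
lst[0]=5 == 5: 1 + count([5, 5], 5)
lst[0]=5 == 5: 1 + count([5], 5)
lst[0]=5 == 5: 1 + count([], 5)
= 6


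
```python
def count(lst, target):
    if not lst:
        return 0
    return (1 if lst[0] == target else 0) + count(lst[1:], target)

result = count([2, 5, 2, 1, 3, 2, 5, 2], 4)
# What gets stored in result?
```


count([2, 5, 2, 1, 3, 2, 5, 2], 4)
lst[0]=2 != 4: 0 + count([5, 2, 1, 3, 2, 5, 2], 4)
lst[0]=5 != 4: 0 + count([2, 1, 3, 2, 5, 2], 4)
lst[0]=2 != 4: 0 + count([1, 3, 2, 5, 2], 4)
lst[0]=1 != 4: 0 + count([3, 2, 5, 2], 4)
lst[0]=3 != 4: 0 + count([2, 5, 2], 4)
lst[0]=2 != 4: 0 + count([5, 2], 4)
lst[0]=5 != 4: 0 + count([2], 4)
lst[0]=2 != 4: 0 + count([], 4)
= 0


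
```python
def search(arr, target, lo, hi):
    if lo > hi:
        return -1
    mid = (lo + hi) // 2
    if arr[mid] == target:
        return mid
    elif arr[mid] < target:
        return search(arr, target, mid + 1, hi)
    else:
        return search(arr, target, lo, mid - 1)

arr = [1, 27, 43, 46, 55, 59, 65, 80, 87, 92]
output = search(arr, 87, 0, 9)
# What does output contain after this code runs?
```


search(arr, 87, 0, 9)
lo=0, hi=9, mid=4, arr[mid]=55
55 < 87, search right half
lo=5, hi=9, mid=7, arr[mid]=80
80 < 87, search right half
lo=8, hi=9, mid=8, arr[mid]=87
arr[8] == 87, found at index 8
= 8


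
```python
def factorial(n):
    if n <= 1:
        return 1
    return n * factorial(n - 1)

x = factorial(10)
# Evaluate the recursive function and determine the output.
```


factorial(10)
= 10 * factorial(9)
= 10 * 9 * factorial(8)
= 10 * 9 * 8 * factorial(7)
= 10 * 9 * 8 * 7 * factorial(6)
= 10 * 9 * 8 * 7 * 6 * factorial(5)
= 10 * 9 * 8 * 7 * 6 * 5 * factorial(4)
= 10 * 9 * 8 * 7 * 6 * 5 * 4 * factorial(3)
= 10 * 9 * 8 * 7 * 6 * 5 * 4 * 3 * factorial(2)
= 10 * 9 * 8 * 7 * 6 * 5 * 4 * 3 * 2 * factorial(1)
= 10 * 9 * 8 * 7 * 6 * 5 * 4 * 3 * 2 * 1
= 3628800


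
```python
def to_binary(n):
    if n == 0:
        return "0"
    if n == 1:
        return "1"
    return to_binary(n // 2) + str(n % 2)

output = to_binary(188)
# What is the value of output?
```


to_binary(188)
= to_binary(94) + "0"
= to_binary(47) + "0" + "0"
= to_binary(23) + "1" + "0" + "0"
= to_binary(11) + "1" + "1" + "0" + "0"
= to_binary(5) + "1" + "1" + "1" + "0" + "0"
= to_binary(2) + "1" + "1" + "1" + "1" + "0" + "0"
= to_binary(1) + "0" + "1" + "1" + "1" + "1" + "0" + "0"
= "1" + "0" + "1" + "1" + "1" + "1" + "0" + "0"
= "10111100"


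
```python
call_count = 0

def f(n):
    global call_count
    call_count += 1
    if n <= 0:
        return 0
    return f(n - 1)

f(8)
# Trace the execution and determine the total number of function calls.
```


f(8) calls f(7) calls ... calls f(0)
Total calls: 8 + 1 (for base case) = 9


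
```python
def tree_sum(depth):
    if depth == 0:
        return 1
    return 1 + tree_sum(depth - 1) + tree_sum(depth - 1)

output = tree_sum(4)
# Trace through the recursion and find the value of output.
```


tree_sum(4)
= 1 + tree_sum(3) + tree_sum(3)
= 1 + 2 * tree_sum(3)
tree_sum(k) = 2^(k+1) - 1
tree_sum(0) = 1
tree_sum(1) = 3
tree_sum(2) = 7
tree_sum(3) = 15
tree_sum(4) = 31
tree_sum(4) = 2^5 - 1 = 31
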